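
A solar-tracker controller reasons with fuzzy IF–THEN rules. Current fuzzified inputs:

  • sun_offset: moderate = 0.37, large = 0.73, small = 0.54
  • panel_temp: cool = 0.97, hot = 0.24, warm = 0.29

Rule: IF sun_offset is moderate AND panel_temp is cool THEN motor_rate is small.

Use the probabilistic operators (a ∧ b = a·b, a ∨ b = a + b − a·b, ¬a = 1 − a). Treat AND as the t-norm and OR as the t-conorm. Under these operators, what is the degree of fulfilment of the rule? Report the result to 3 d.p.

firing strength: moderate=0.37, cool=0.97; AND[a·b] → w = 0.3589

0.359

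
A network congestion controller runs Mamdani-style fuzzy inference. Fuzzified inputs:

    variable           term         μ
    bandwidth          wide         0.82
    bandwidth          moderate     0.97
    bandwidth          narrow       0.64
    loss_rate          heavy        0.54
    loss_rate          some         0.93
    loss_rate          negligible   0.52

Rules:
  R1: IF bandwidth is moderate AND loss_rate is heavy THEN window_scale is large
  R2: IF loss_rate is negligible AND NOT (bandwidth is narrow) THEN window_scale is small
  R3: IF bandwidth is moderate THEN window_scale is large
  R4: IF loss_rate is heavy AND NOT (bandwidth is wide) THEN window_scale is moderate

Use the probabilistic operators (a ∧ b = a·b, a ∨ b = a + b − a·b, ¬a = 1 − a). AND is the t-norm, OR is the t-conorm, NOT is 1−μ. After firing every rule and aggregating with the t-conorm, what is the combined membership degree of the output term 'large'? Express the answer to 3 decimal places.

0.986

R1: moderate=0.97, heavy=0.54; AND[a·b] → w = 0.5238
R2: negligible=0.52, ¬narrow=1−0.64=0.36; AND[a·b] → w = 0.1872
R3: moderate=0.97 → w = 0.9700
R4: heavy=0.54, ¬wide=1−0.82=0.18; AND[a·b] → w = 0.0972
Rules with consequent 'large': {R1, R3} → strengths 0.5238, 0.9700
Aggregate via t-conorm [a + b − a·b]: 0.9857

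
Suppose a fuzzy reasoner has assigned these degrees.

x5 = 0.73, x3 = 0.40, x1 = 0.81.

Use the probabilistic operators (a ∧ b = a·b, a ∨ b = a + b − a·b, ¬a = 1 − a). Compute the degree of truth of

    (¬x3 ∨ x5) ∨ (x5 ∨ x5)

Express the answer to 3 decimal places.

0.992

¬x3 = 1 − 0.4000 = 0.6000
¬x3 ∨ x5 = a + b − a·b on (0.6000, 0.7300) = 0.8920
x5 ∨ x5 = a + b − a·b on (0.7300, 0.7300) = 0.9271
(¬x3 ∨ x5) ∨ (x5 ∨ x5) = a + b − a·b on (0.8920, 0.9271) = 0.9921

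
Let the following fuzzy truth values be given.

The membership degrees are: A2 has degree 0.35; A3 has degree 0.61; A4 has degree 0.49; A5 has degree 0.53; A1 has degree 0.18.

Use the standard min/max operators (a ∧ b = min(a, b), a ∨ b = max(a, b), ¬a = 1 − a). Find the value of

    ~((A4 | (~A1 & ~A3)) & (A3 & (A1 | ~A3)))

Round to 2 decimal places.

~A1 = 1 − 0.18 = 0.82
~A3 = 1 − 0.61 = 0.39
~A1 & ~A3 = min(a, b) on (0.82, 0.39) = 0.39
A4 | (~A1 & ~A3) = max(a, b) on (0.49, 0.39) = 0.49
~A3 = 1 − 0.61 = 0.39
A1 | ~A3 = max(a, b) on (0.18, 0.39) = 0.39
A3 & (A1 | ~A3) = min(a, b) on (0.61, 0.39) = 0.39
(A4 | (~A1 & ~A3)) & (A3 & (A1 | ~A3)) = min(a, b) on (0.49, 0.39) = 0.39
~((A4 | (~A1 & ~A3)) & (A3 & (A1 | ~A3))) = 1 − 0.39 = 0.61

0.61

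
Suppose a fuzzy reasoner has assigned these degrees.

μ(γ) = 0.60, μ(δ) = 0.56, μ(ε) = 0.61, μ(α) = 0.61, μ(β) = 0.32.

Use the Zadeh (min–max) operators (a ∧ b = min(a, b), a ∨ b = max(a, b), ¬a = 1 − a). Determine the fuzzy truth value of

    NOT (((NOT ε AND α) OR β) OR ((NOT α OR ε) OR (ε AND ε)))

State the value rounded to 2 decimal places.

NOT ε = 1 − 0.61 = 0.39
NOT ε AND α = min(a, b) on (0.39, 0.61) = 0.39
(NOT ε AND α) OR β = max(a, b) on (0.39, 0.32) = 0.39
NOT α = 1 − 0.61 = 0.39
NOT α OR ε = max(a, b) on (0.39, 0.61) = 0.61
ε AND ε = min(a, b) on (0.61, 0.61) = 0.61
(NOT α OR ε) OR (ε AND ε) = max(a, b) on (0.61, 0.61) = 0.61
((NOT ε AND α) OR β) OR ((NOT α OR ε) OR (ε AND ε)) = max(a, b) on (0.39, 0.61) = 0.61
NOT (((NOT ε AND α) OR β) OR ((NOT α OR ε) OR (ε AND ε))) = 1 − 0.61 = 0.39

0.39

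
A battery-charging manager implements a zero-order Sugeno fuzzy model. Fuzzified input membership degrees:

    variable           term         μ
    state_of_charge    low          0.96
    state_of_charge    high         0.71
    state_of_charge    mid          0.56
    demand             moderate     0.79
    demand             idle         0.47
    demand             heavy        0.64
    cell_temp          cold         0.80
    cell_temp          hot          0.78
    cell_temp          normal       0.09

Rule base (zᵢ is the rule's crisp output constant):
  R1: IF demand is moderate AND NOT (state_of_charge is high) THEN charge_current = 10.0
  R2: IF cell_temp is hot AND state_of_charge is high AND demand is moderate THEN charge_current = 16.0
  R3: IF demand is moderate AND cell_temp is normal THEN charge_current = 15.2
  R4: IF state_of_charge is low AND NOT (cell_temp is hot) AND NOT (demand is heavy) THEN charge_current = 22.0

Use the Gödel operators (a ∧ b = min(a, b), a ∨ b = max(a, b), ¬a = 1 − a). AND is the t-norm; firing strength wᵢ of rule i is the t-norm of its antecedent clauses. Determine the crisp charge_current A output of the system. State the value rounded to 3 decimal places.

R1 (z=10.0): moderate=0.79, ¬high=1−0.71=0.29; AND[min(a, b)] → w = 0.29
R2 (z=16.0): hot=0.78, high=0.71, moderate=0.79; AND[min(a, b)] → w = 0.71
R3 (z=15.2): moderate=0.79, normal=0.09; AND[min(a, b)] → w = 0.09
R4 (z=22.0): low=0.96, ¬hot=1−0.78=0.22, ¬heavy=1−0.64=0.36; AND[min(a, b)] → w = 0.22
Weighted average = (0.29·10.0 + 0.71·16.0 + 0.09·15.2 + 0.22·22.0) / (0.29 + 0.71 + 0.09 + 0.22)
  = 20.4680 / 1.3100 = 15.624

15.624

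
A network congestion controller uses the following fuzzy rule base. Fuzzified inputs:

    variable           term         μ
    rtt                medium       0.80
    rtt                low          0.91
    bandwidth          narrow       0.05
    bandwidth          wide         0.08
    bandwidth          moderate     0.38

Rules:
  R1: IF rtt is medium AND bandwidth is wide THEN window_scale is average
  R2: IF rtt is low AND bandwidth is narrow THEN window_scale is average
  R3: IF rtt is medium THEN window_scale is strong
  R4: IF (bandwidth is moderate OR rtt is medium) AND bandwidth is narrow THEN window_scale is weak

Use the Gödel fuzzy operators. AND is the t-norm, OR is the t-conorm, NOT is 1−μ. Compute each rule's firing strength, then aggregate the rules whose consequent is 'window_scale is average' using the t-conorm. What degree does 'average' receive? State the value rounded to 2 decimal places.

0.08

R1: medium=0.80, wide=0.08; AND[min(a, b)] → w = 0.08
R2: low=0.91, narrow=0.05; AND[min(a, b)] → w = 0.05
R3: medium=0.80 → w = 0.80
R4: (moderate=0.38 OR medium=0.80) = 0.80; AND[min(a, b)] with narrow=0.05 → w = 0.05
Rules with consequent 'average': {R1, R2} → strengths 0.08, 0.05
Aggregate via t-conorm [max(a, b)]: 0.08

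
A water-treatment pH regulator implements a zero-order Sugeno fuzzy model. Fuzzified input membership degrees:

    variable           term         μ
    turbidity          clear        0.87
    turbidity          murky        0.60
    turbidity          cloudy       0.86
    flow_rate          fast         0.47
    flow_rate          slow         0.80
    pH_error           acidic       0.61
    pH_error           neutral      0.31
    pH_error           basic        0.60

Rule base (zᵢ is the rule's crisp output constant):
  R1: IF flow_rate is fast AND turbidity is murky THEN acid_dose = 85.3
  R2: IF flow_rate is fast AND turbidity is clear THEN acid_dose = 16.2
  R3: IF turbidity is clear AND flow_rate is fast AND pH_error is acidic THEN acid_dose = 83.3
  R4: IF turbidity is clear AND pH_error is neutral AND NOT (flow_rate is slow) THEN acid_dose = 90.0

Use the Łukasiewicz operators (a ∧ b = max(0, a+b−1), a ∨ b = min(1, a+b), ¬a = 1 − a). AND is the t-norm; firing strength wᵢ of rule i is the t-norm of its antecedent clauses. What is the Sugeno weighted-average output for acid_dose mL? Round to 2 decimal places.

28.00

R1 (z=85.3): fast=0.47, murky=0.60; AND[max(0, a+b−1)] → w = 0.07
R2 (z=16.2): fast=0.47, clear=0.87; AND[max(0, a+b−1)] → w = 0.34
R3 (z=83.3): clear=0.87, fast=0.47, acidic=0.61; AND[max(0, a+b−1)] → w = 0.00
R4 (z=90.0): clear=0.87, neutral=0.31, ¬slow=1−0.80=0.20; AND[max(0, a+b−1)] → w = 0.00
Weighted average = (0.07·85.3 + 0.34·16.2 + 0.00·83.3 + 0.00·90.0) / (0.07 + 0.34 + 0.00 + 0.00)
  = 11.4790 / 0.4100 = 28.00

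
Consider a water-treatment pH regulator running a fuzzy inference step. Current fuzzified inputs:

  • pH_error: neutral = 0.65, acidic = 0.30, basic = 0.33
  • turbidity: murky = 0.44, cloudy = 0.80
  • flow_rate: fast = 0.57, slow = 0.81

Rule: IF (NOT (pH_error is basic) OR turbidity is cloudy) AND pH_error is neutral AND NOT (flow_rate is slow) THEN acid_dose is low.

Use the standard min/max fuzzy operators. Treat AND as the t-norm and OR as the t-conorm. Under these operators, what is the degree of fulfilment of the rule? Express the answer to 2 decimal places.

0.19

firing strength: (¬basic=1−0.33=0.67 OR cloudy=0.80) = 0.80; AND[min(a, b)] with neutral=0.65, ¬slow=1−0.81=0.19 → w = 0.19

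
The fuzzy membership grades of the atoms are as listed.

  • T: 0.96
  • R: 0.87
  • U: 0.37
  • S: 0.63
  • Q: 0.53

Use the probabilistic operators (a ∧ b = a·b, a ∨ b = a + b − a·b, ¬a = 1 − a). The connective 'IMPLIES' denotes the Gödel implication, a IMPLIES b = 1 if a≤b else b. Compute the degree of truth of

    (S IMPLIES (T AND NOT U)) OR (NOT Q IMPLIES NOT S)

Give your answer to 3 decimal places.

0.751

NOT U = 1 − 0.3700 = 0.6300
T AND NOT U = a·b on (0.9600, 0.6300) = 0.6048
S IMPLIES (T AND NOT U)  [Gödel: 1 if a≤b else b] with a=0.6300, b=0.6048 → 0.6048
NOT Q = 1 − 0.5300 = 0.4700
NOT S = 1 − 0.6300 = 0.3700
NOT Q IMPLIES NOT S  [Gödel: 1 if a≤b else b] with a=0.4700, b=0.3700 → 0.3700
(S IMPLIES (T AND NOT U)) OR (NOT Q IMPLIES NOT S) = a + b − a·b on (0.6048, 0.3700) = 0.7510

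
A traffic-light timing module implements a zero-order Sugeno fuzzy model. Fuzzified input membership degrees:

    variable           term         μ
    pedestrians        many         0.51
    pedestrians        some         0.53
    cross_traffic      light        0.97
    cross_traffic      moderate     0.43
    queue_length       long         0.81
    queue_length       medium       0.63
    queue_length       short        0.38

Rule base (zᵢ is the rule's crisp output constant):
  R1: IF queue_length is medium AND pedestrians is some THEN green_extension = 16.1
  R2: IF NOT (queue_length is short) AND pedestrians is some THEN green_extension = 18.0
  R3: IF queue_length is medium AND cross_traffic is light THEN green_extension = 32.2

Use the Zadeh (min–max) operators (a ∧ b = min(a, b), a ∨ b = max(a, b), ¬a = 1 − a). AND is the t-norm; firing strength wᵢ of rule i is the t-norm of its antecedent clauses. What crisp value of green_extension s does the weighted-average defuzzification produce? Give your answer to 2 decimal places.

22.70

R1 (z=16.1): medium=0.63, some=0.53; AND[min(a, b)] → w = 0.53
R2 (z=18.0): ¬short=1−0.38=0.62, some=0.53; AND[min(a, b)] → w = 0.53
R3 (z=32.2): medium=0.63, light=0.97; AND[min(a, b)] → w = 0.63
Weighted average = (0.53·16.1 + 0.53·18.0 + 0.63·32.2) / (0.53 + 0.53 + 0.63)
  = 38.3590 / 1.6900 = 22.70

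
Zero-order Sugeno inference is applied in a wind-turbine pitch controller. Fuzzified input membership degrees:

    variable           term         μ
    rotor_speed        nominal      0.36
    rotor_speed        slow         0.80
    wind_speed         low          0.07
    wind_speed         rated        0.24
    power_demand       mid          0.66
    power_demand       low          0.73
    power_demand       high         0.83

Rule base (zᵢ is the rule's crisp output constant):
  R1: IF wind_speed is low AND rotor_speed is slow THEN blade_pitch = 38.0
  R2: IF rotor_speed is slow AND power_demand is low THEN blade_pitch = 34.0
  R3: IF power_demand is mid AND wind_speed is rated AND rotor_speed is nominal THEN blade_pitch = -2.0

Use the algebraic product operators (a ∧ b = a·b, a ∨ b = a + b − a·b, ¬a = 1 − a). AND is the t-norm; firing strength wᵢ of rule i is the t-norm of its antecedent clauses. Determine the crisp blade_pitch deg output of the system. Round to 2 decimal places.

31.38

R1 (z=38.0): low=0.07, slow=0.80; AND[a·b] → w = 0.0560
R2 (z=34.0): slow=0.80, low=0.73; AND[a·b] → w = 0.5840
R3 (z=-2.0): mid=0.66, rated=0.24, nominal=0.36; AND[a·b] → w = 0.0570
Weighted average = (0.0560·38.0 + 0.5840·34.0 + 0.0570·-2.0) / (0.0560 + 0.5840 + 0.0570)
  = 21.8700 / 0.6970 = 31.38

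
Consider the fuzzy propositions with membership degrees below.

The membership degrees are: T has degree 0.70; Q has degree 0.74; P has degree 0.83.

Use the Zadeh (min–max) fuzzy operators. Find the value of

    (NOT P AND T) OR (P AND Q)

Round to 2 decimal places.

NOT P = 1 − 0.83 = 0.17
NOT P AND T = min(a, b) on (0.17, 0.70) = 0.17
P AND Q = min(a, b) on (0.83, 0.74) = 0.74
(NOT P AND T) OR (P AND Q) = max(a, b) on (0.17, 0.74) = 0.74

0.74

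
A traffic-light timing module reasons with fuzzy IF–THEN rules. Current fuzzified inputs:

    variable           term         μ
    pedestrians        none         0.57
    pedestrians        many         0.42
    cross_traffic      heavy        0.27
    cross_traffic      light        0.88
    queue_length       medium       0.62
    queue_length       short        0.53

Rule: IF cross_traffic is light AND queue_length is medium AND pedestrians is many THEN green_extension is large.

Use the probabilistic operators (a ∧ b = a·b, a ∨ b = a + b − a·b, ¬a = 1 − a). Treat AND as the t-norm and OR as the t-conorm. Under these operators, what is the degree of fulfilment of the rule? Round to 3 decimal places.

0.229

firing strength: light=0.88, medium=0.62, many=0.42; AND[a·b] → w = 0.2292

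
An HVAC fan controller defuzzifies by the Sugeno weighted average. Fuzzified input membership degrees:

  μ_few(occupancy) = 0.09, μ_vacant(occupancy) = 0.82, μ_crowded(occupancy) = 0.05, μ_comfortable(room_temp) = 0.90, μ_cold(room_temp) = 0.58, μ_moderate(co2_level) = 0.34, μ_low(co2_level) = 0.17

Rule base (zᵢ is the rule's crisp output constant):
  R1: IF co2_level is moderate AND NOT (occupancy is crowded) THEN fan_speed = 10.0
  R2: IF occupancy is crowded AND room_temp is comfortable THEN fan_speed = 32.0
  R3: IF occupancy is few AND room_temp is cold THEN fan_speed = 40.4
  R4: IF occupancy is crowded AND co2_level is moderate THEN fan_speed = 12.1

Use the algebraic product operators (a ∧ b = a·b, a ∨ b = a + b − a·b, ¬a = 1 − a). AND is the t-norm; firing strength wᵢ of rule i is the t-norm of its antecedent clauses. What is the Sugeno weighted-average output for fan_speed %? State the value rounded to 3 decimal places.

R1 (z=10.0): moderate=0.34, ¬crowded=1−0.05=0.95; AND[a·b] → w = 0.3230
R2 (z=32.0): crowded=0.05, comfortable=0.90; AND[a·b] → w = 0.0450
R3 (z=40.4): few=0.09, cold=0.58; AND[a·b] → w = 0.0522
R4 (z=12.1): crowded=0.05, moderate=0.34; AND[a·b] → w = 0.0170
Weighted average = (0.3230·10.0 + 0.0450·32.0 + 0.0522·40.4 + 0.0170·12.1) / (0.3230 + 0.0450 + 0.0522 + 0.0170)
  = 6.9846 / 0.4372 = 15.976

15.976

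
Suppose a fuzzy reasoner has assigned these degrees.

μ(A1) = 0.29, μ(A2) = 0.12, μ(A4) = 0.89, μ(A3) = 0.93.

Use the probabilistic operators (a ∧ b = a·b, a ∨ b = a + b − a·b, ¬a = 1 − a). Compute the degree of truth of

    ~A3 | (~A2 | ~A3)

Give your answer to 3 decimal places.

~A3 = 1 − 0.9300 = 0.0700
~A2 = 1 − 0.1200 = 0.8800
~A3 = 1 − 0.9300 = 0.0700
~A2 | ~A3 = a + b − a·b on (0.8800, 0.0700) = 0.8884
~A3 | (~A2 | ~A3) = a + b − a·b on (0.0700, 0.8884) = 0.8962

0.896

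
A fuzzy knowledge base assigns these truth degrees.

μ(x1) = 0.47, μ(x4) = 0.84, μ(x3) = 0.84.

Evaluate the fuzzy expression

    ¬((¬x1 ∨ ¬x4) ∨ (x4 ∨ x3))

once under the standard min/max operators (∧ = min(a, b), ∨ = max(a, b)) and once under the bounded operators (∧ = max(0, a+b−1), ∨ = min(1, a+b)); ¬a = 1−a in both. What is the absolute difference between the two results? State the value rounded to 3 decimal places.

0.160

Under standard min/max:
  ¬x1 = 1 − 0.47 = 0.53
  ¬x4 = 1 − 0.84 = 0.16
  ¬x1 ∨ ¬x4 = max(a, b) on (0.53, 0.16) = 0.53
  x4 ∨ x3 = max(a, b) on (0.84, 0.84) = 0.84
  (¬x1 ∨ ¬x4) ∨ (x4 ∨ x3) = max(a, b) on (0.53, 0.84) = 0.84
  ¬((¬x1 ∨ ¬x4) ∨ (x4 ∨ x3)) = 1 − 0.84 = 0.16
  → value = 0.1600
Under bounded:
  ¬x1 = 1 − 0.47 = 0.53
  ¬x4 = 1 − 0.84 = 0.16
  ¬x1 ∨ ¬x4 = min(1, a+b) on (0.53, 0.16) = 0.69
  x4 ∨ x3 = min(1, a+b) on (0.84, 0.84) = 1.00
  (¬x1 ∨ ¬x4) ∨ (x4 ∨ x3) = min(1, a+b) on (0.69, 1.00) = 1.00
  ¬((¬x1 ∨ ¬x4) ∨ (x4 ∨ x3)) = 1 − 1.00 = 0.00
  → value = 0.0000
|0.1600 − 0.0000| = 0.160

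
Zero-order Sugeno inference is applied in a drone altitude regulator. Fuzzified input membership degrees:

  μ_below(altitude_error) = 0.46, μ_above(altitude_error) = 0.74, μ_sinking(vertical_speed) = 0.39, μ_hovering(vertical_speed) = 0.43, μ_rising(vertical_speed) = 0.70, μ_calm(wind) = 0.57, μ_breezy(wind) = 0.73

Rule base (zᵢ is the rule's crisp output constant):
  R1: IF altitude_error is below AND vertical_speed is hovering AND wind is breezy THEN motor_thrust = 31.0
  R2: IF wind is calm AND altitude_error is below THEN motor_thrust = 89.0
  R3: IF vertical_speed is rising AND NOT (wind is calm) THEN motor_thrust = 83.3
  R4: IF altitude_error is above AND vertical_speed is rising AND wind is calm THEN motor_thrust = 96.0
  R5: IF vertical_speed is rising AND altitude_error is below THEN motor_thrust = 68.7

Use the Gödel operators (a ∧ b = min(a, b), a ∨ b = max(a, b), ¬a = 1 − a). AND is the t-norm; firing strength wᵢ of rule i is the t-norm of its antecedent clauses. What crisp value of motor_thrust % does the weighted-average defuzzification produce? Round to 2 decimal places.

R1 (z=31.0): below=0.46, hovering=0.43, breezy=0.73; AND[min(a, b)] → w = 0.43
R2 (z=89.0): calm=0.57, below=0.46; AND[min(a, b)] → w = 0.46
R3 (z=83.3): rising=0.70, ¬calm=1−0.57=0.43; AND[min(a, b)] → w = 0.43
R4 (z=96.0): above=0.74, rising=0.70, calm=0.57; AND[min(a, b)] → w = 0.57
R5 (z=68.7): rising=0.70, below=0.46; AND[min(a, b)] → w = 0.46
Weighted average = (0.43·31.0 + 0.46·89.0 + 0.43·83.3 + 0.57·96.0 + 0.46·68.7) / (0.43 + 0.46 + 0.43 + 0.57 + 0.46)
  = 176.4110 / 2.3500 = 75.07

75.07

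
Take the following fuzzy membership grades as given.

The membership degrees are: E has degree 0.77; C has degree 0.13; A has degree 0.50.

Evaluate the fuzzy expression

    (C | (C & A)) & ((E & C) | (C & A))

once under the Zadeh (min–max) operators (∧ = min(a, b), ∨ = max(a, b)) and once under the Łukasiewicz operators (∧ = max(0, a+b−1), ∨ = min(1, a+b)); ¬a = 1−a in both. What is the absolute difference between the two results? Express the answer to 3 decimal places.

0.130

Under Zadeh (min–max):
  C & A = min(a, b) on (0.13, 0.50) = 0.13
  C | (C & A) = max(a, b) on (0.13, 0.13) = 0.13
  E & C = min(a, b) on (0.77, 0.13) = 0.13
  C & A = min(a, b) on (0.13, 0.50) = 0.13
  (E & C) | (C & A) = max(a, b) on (0.13, 0.13) = 0.13
  (C | (C & A)) & ((E & C) | (C & A)) = min(a, b) on (0.13, 0.13) = 0.13
  → value = 0.1300
Under Łukasiewicz:
  C & A = max(0, a+b−1) on (0.13, 0.50) = 0.00
  C | (C & A) = min(1, a+b) on (0.13, 0.00) = 0.13
  E & C = max(0, a+b−1) on (0.77, 0.13) = 0.00
  C & A = max(0, a+b−1) on (0.13, 0.50) = 0.00
  (E & C) | (C & A) = min(1, a+b) on (0.00, 0.00) = 0.00
  (C | (C & A)) & ((E & C) | (C & A)) = max(0, a+b−1) on (0.13, 0.00) = 0.00
  → value = 0.0000
|0.1300 − 0.0000| = 0.130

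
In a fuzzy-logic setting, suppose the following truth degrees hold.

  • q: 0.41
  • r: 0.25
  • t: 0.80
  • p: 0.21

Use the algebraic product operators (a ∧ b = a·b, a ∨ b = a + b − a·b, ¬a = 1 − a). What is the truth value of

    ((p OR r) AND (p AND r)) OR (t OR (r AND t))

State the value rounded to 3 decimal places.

0.843

p OR r = a + b − a·b on (0.2100, 0.2500) = 0.4075
p AND r = a·b on (0.2100, 0.2500) = 0.0525
(p OR r) AND (p AND r) = a·b on (0.4075, 0.0525) = 0.0214
r AND t = a·b on (0.2500, 0.8000) = 0.2000
t OR (r AND t) = a + b − a·b on (0.8000, 0.2000) = 0.8400
((p OR r) AND (p AND r)) OR (t OR (r AND t)) = a + b − a·b on (0.0214, 0.8400) = 0.8434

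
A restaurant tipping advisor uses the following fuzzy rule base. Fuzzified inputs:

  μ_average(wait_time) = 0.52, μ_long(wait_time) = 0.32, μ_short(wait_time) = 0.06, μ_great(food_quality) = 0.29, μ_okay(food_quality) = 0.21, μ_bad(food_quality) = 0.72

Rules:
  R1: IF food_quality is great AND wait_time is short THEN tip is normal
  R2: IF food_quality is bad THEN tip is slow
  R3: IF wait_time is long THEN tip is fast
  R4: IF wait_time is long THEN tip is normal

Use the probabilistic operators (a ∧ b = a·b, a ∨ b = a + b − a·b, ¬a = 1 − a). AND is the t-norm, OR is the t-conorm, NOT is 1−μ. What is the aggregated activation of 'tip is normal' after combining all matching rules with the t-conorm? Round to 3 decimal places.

0.332

R1: great=0.29, short=0.06; AND[a·b] → w = 0.0174
R2: bad=0.72 → w = 0.7200
R3: long=0.32 → w = 0.3200
R4: long=0.32 → w = 0.3200
Rules with consequent 'normal': {R1, R4} → strengths 0.0174, 0.3200
Aggregate via t-conorm [a + b − a·b]: 0.3318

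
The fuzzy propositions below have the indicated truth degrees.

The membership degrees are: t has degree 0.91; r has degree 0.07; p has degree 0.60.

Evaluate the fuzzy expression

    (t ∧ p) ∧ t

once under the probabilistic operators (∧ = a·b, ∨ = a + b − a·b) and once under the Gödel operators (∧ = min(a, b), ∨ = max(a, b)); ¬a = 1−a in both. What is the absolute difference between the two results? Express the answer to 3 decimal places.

0.103

Under probabilistic:
  t ∧ p = a·b on (0.9100, 0.6000) = 0.5460
  (t ∧ p) ∧ t = a·b on (0.5460, 0.9100) = 0.4969
  → value = 0.4969
Under Gödel:
  t ∧ p = min(a, b) on (0.91, 0.60) = 0.60
  (t ∧ p) ∧ t = min(a, b) on (0.60, 0.91) = 0.60
  → value = 0.6000
|0.4969 − 0.6000| = 0.103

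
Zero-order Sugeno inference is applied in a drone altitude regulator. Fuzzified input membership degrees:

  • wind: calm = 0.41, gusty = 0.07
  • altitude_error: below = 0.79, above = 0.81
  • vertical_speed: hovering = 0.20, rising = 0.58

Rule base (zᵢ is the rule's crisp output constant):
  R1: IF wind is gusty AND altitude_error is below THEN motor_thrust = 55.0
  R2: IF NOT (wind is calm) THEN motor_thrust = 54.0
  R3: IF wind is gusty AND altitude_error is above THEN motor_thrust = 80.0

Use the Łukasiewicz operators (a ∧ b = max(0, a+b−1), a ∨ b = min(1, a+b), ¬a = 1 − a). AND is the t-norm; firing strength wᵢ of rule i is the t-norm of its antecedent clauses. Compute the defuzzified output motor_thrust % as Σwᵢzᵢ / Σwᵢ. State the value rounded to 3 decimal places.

54.000

R1 (z=55.0): gusty=0.07, below=0.79; AND[max(0, a+b−1)] → w = 0.00
R2 (z=54.0): ¬calm=1−0.41=0.59 → w = 0.59
R3 (z=80.0): gusty=0.07, above=0.81; AND[max(0, a+b−1)] → w = 0.00
Weighted average = (0.00·55.0 + 0.59·54.0 + 0.00·80.0) / (0.00 + 0.59 + 0.00)
  = 31.8600 / 0.5900 = 54.000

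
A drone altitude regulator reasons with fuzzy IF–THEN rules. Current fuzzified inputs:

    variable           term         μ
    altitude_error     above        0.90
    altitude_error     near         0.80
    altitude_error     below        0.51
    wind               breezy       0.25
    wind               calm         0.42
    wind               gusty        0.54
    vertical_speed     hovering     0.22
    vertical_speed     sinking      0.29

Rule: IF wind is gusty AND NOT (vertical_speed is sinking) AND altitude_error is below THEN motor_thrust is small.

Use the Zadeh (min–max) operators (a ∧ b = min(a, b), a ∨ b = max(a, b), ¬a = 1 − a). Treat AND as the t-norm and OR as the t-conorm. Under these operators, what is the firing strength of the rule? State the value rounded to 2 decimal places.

firing strength: gusty=0.54, ¬sinking=1−0.29=0.71, below=0.51; AND[min(a, b)] → w = 0.51

0.51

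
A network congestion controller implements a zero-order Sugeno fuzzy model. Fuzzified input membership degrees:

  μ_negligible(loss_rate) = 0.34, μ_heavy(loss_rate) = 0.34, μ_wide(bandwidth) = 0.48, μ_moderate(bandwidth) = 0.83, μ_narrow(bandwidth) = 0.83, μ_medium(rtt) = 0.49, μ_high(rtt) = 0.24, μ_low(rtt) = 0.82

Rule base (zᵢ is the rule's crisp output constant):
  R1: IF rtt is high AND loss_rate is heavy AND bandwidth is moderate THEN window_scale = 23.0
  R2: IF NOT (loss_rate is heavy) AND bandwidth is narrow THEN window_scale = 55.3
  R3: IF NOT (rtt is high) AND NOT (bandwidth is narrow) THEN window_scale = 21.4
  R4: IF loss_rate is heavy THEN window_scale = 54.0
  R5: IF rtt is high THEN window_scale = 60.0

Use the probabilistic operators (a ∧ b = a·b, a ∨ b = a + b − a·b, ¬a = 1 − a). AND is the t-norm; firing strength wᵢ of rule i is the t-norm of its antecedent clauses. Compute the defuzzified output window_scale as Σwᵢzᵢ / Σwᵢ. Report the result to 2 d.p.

R1 (z=23.0): high=0.24, heavy=0.34, moderate=0.83; AND[a·b] → w = 0.0677
R2 (z=55.3): ¬heavy=1−0.34=0.66, narrow=0.83; AND[a·b] → w = 0.5478
R3 (z=21.4): ¬high=1−0.24=0.76, ¬narrow=1−0.83=0.17; AND[a·b] → w = 0.1292
R4 (z=54.0): heavy=0.34 → w = 0.3400
R5 (z=60.0): high=0.24 → w = 0.2400
Weighted average = (0.0677·23.0 + 0.5478·55.3 + 0.1292·21.4 + 0.3400·54.0 + 0.2400·60.0) / (0.0677 + 0.5478 + 0.1292 + 0.3400 + 0.2400)
  = 67.3760 / 1.3247 = 50.86

50.86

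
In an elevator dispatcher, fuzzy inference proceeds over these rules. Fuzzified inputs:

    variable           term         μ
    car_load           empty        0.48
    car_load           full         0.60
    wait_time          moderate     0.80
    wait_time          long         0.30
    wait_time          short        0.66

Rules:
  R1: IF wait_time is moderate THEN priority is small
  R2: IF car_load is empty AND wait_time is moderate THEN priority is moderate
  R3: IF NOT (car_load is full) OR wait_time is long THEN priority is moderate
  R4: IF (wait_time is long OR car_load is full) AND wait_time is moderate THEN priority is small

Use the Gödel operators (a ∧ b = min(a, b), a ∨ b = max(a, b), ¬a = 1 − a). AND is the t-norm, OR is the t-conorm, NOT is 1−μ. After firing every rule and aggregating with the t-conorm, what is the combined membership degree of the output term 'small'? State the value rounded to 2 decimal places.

R1: moderate=0.80 → w = 0.80
R2: empty=0.48, moderate=0.80; AND[min(a, b)] → w = 0.48
R3: ¬full=1−0.60=0.40, long=0.30; OR[max(a, b)] → w = 0.40
R4: (long=0.30 OR full=0.60) = 0.60; AND[min(a, b)] with moderate=0.80 → w = 0.60
Rules with consequent 'small': {R1, R4} → strengths 0.80, 0.60
Aggregate via t-conorm [max(a, b)]: 0.80

0.80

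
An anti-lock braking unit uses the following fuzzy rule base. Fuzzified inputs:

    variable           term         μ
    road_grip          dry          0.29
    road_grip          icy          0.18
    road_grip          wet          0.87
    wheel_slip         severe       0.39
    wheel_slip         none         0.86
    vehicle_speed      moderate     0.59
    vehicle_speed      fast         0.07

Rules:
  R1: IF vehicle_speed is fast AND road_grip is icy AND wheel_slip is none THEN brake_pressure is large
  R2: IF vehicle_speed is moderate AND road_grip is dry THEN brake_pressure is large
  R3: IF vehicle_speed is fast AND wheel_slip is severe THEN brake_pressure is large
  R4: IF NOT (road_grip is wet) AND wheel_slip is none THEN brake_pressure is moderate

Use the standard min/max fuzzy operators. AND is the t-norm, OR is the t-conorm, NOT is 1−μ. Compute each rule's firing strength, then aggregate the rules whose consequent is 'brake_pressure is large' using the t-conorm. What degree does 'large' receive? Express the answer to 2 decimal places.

0.29

R1: fast=0.07, icy=0.18, none=0.86; AND[min(a, b)] → w = 0.07
R2: moderate=0.59, dry=0.29; AND[min(a, b)] → w = 0.29
R3: fast=0.07, severe=0.39; AND[min(a, b)] → w = 0.07
R4: ¬wet=1−0.87=0.13, none=0.86; AND[min(a, b)] → w = 0.13
Rules with consequent 'large': {R1, R2, R3} → strengths 0.07, 0.29, 0.07
Aggregate via t-conorm [max(a, b)]: 0.29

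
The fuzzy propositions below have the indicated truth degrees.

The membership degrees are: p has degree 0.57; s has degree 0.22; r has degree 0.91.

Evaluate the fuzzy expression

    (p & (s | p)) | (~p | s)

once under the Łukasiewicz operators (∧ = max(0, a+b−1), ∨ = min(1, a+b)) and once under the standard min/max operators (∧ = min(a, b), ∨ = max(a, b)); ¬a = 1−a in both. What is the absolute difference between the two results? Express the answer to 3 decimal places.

Under Łukasiewicz:
  s | p = min(1, a+b) on (0.22, 0.57) = 0.79
  p & (s | p) = max(0, a+b−1) on (0.57, 0.79) = 0.36
  ~p = 1 − 0.57 = 0.43
  ~p | s = min(1, a+b) on (0.43, 0.22) = 0.65
  (p & (s | p)) | (~p | s) = min(1, a+b) on (0.36, 0.65) = 1.00
  → value = 1.0000
Under standard min/max:
  s | p = max(a, b) on (0.22, 0.57) = 0.57
  p & (s | p) = min(a, b) on (0.57, 0.57) = 0.57
  ~p = 1 − 0.57 = 0.43
  ~p | s = max(a, b) on (0.43, 0.22) = 0.43
  (p & (s | p)) | (~p | s) = max(a, b) on (0.57, 0.43) = 0.57
  → value = 0.5700
|1.0000 − 0.5700| = 0.430

0.430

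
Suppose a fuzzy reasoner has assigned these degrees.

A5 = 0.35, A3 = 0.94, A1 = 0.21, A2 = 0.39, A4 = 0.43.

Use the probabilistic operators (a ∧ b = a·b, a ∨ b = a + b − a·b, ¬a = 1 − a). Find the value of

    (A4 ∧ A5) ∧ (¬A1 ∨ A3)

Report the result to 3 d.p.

0.149

A4 ∧ A5 = a·b on (0.4300, 0.3500) = 0.1505
¬A1 = 1 − 0.2100 = 0.7900
¬A1 ∨ A3 = a + b − a·b on (0.7900, 0.9400) = 0.9874
(A4 ∧ A5) ∧ (¬A1 ∨ A3) = a·b on (0.1505, 0.9874) = 0.1486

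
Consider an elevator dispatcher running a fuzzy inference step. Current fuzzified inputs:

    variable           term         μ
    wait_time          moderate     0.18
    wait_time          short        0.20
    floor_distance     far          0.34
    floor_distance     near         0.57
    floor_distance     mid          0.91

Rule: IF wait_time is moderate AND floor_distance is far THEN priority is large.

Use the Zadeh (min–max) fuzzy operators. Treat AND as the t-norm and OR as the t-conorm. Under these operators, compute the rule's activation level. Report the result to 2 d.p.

0.18

firing strength: moderate=0.18, far=0.34; AND[min(a, b)] → w = 0.18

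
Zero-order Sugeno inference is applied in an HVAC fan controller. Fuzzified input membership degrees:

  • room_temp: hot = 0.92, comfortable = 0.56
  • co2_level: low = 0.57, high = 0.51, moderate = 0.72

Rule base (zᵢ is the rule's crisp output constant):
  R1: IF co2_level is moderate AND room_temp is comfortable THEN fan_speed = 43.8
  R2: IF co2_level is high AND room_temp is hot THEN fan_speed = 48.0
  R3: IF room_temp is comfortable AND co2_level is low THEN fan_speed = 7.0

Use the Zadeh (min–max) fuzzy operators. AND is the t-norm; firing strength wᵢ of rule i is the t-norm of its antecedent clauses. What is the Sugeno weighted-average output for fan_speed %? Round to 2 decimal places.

R1 (z=43.8): moderate=0.72, comfortable=0.56; AND[min(a, b)] → w = 0.56
R2 (z=48.0): high=0.51, hot=0.92; AND[min(a, b)] → w = 0.51
R3 (z=7.0): comfortable=0.56, low=0.57; AND[min(a, b)] → w = 0.56
Weighted average = (0.56·43.8 + 0.51·48.0 + 0.56·7.0) / (0.56 + 0.51 + 0.56)
  = 52.9280 / 1.6300 = 32.47

32.47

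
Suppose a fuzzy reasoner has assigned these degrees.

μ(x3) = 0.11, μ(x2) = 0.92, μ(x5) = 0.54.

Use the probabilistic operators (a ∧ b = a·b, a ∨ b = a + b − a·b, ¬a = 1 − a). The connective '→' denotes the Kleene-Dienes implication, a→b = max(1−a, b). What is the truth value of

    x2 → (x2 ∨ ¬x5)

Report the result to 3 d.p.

0.957

¬x5 = 1 − 0.5400 = 0.4600
x2 ∨ ¬x5 = a + b − a·b on (0.9200, 0.4600) = 0.9568
x2 → (x2 ∨ ¬x5)  [Kleene-Dienes: max(1−a, b)] with a=0.9200, b=0.9568 → 0.9568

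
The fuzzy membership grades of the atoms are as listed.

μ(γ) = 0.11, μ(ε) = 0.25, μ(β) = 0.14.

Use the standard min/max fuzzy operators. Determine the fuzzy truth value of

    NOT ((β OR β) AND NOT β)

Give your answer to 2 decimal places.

0.86

β OR β = max(a, b) on (0.14, 0.14) = 0.14
NOT β = 1 − 0.14 = 0.86
(β OR β) AND NOT β = min(a, b) on (0.14, 0.86) = 0.14
NOT ((β OR β) AND NOT β) = 1 − 0.14 = 0.86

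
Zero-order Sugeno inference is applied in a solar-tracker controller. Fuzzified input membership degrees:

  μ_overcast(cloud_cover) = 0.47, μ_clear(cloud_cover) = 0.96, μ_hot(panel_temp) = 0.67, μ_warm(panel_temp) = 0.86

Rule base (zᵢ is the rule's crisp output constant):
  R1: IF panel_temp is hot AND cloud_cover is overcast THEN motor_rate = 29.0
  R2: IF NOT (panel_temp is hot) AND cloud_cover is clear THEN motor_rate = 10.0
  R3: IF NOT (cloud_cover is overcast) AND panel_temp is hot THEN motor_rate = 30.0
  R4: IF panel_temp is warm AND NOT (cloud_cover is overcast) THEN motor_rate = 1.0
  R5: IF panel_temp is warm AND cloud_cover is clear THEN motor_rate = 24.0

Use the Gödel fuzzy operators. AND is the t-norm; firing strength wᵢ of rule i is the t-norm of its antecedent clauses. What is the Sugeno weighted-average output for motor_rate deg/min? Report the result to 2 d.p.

19.85

R1 (z=29.0): hot=0.67, overcast=0.47; AND[min(a, b)] → w = 0.47
R2 (z=10.0): ¬hot=1−0.67=0.33, clear=0.96; AND[min(a, b)] → w = 0.33
R3 (z=30.0): ¬overcast=1−0.47=0.53, hot=0.67; AND[min(a, b)] → w = 0.53
R4 (z=1.0): warm=0.86, ¬overcast=1−0.47=0.53; AND[min(a, b)] → w = 0.53
R5 (z=24.0): warm=0.86, clear=0.96; AND[min(a, b)] → w = 0.86
Weighted average = (0.47·29.0 + 0.33·10.0 + 0.53·30.0 + 0.53·1.0 + 0.86·24.0) / (0.47 + 0.33 + 0.53 + 0.53 + 0.86)
  = 54.0000 / 2.7200 = 19.85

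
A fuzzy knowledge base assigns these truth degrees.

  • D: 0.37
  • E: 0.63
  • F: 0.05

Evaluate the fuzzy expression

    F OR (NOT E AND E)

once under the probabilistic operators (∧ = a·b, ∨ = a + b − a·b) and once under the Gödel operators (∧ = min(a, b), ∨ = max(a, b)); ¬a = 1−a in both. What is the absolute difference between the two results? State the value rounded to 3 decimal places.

Under probabilistic:
  NOT E = 1 − 0.6300 = 0.3700
  NOT E AND E = a·b on (0.3700, 0.6300) = 0.2331
  F OR (NOT E AND E) = a + b − a·b on (0.0500, 0.2331) = 0.2714
  → value = 0.2714
Under Gödel:
  NOT E = 1 − 0.63 = 0.37
  NOT E AND E = min(a, b) on (0.37, 0.63) = 0.37
  F OR (NOT E AND E) = max(a, b) on (0.05, 0.37) = 0.37
  → value = 0.3700
|0.2714 − 0.3700| = 0.099

0.099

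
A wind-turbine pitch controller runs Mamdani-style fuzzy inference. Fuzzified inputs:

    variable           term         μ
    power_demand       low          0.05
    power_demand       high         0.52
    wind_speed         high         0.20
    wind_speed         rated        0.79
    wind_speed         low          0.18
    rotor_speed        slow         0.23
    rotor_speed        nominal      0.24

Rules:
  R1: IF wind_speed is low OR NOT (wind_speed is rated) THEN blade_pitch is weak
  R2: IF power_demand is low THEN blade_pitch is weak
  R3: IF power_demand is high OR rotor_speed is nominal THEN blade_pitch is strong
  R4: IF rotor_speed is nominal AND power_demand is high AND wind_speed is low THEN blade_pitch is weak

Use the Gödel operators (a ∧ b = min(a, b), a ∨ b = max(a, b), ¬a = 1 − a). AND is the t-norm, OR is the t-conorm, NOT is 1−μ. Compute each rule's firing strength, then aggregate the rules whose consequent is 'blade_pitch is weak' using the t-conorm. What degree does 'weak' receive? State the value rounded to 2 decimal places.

R1: low=0.18, ¬rated=1−0.79=0.21; OR[max(a, b)] → w = 0.21
R2: low=0.05 → w = 0.05
R3: high=0.52, nominal=0.24; OR[max(a, b)] → w = 0.52
R4: nominal=0.24, high=0.52, low=0.18; AND[min(a, b)] → w = 0.18
Rules with consequent 'weak': {R1, R2, R4} → strengths 0.21, 0.05, 0.18
Aggregate via t-conorm [max(a, b)]: 0.21

0.21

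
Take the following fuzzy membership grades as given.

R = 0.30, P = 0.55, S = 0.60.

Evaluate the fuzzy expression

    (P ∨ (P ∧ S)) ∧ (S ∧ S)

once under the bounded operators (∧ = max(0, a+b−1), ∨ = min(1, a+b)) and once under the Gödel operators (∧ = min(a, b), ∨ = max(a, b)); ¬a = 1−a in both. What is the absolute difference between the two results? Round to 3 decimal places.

Under bounded:
  P ∧ S = max(0, a+b−1) on (0.55, 0.60) = 0.15
  P ∨ (P ∧ S) = min(1, a+b) on (0.55, 0.15) = 0.70
  S ∧ S = max(0, a+b−1) on (0.60, 0.60) = 0.20
  (P ∨ (P ∧ S)) ∧ (S ∧ S) = max(0, a+b−1) on (0.70, 0.20) = 0.00
  → value = 0.0000
Under Gödel:
  P ∧ S = min(a, b) on (0.55, 0.60) = 0.55
  P ∨ (P ∧ S) = max(a, b) on (0.55, 0.55) = 0.55
  S ∧ S = min(a, b) on (0.60, 0.60) = 0.60
  (P ∨ (P ∧ S)) ∧ (S ∧ S) = min(a, b) on (0.55, 0.60) = 0.55
  → value = 0.5500
|0.0000 − 0.5500| = 0.550

0.550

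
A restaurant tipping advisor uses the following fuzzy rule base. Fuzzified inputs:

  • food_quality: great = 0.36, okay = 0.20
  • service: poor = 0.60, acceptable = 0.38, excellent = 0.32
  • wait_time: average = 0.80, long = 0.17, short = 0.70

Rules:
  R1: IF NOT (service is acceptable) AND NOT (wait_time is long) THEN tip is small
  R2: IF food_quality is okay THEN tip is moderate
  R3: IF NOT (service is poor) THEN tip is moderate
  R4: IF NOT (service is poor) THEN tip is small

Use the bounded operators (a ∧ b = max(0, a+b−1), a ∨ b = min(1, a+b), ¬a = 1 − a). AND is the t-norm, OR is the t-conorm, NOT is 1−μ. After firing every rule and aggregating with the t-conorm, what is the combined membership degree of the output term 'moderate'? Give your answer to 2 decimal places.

R1: ¬acceptable=1−0.38=0.62, ¬long=1−0.17=0.83; AND[max(0, a+b−1)] → w = 0.45
R2: okay=0.20 → w = 0.20
R3: ¬poor=1−0.60=0.40 → w = 0.40
R4: ¬poor=1−0.60=0.40 → w = 0.40
Rules with consequent 'moderate': {R2, R3} → strengths 0.20, 0.40
Aggregate via t-conorm [min(1, a+b)]: 0.60

0.60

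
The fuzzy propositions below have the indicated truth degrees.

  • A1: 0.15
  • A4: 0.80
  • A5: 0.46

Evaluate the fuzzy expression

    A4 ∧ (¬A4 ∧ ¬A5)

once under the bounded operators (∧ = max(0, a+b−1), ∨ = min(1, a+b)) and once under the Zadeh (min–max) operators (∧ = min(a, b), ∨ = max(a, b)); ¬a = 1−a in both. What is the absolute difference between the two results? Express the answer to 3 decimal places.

0.200

Under bounded:
  ¬A4 = 1 − 0.80 = 0.20
  ¬A5 = 1 − 0.46 = 0.54
  ¬A4 ∧ ¬A5 = max(0, a+b−1) on (0.20, 0.54) = 0.00
  A4 ∧ (¬A4 ∧ ¬A5) = max(0, a+b−1) on (0.80, 0.00) = 0.00
  → value = 0.0000
Under Zadeh (min–max):
  ¬A4 = 1 − 0.80 = 0.20
  ¬A5 = 1 − 0.46 = 0.54
  ¬A4 ∧ ¬A5 = min(a, b) on (0.20, 0.54) = 0.20
  A4 ∧ (¬A4 ∧ ¬A5) = min(a, b) on (0.80, 0.20) = 0.20
  → value = 0.2000
|0.0000 − 0.2000| = 0.200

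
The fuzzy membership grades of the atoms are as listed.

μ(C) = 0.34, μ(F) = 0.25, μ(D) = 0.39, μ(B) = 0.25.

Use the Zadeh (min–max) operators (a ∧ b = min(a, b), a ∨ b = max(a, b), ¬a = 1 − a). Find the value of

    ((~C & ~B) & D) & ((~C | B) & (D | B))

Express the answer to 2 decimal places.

~C = 1 − 0.34 = 0.66
~B = 1 − 0.25 = 0.75
~C & ~B = min(a, b) on (0.66, 0.75) = 0.66
(~C & ~B) & D = min(a, b) on (0.66, 0.39) = 0.39
~C = 1 − 0.34 = 0.66
~C | B = max(a, b) on (0.66, 0.25) = 0.66
D | B = max(a, b) on (0.39, 0.25) = 0.39
(~C | B) & (D | B) = min(a, b) on (0.66, 0.39) = 0.39
((~C & ~B) & D) & ((~C | B) & (D | B)) = min(a, b) on (0.39, 0.39) = 0.39

0.39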